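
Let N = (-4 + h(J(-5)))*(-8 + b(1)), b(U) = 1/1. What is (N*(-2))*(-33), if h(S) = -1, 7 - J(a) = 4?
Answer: 2310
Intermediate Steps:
J(a) = 3 (J(a) = 7 - 1*4 = 7 - 4 = 3)
b(U) = 1
N = 35 (N = (-4 - 1)*(-8 + 1) = -5*(-7) = 35)
(N*(-2))*(-33) = (35*(-2))*(-33) = -70*(-33) = 2310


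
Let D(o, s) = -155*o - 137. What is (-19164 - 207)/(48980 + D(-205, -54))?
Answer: -19371/80618 ≈ -0.24028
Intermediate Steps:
D(o, s) = -137 - 155*o
(-19164 - 207)/(48980 + D(-205, -54)) = (-19164 - 207)/(48980 + (-137 - 155*(-205))) = -19371/(48980 + (-137 + 31775)) = -19371/(48980 + 31638) = -19371/80618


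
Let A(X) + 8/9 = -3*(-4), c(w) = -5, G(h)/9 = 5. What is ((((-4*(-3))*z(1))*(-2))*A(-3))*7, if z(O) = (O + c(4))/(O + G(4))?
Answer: 11200/69 ≈ 162.32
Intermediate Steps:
G(h) = 45 (G(h) = 9*5 = 45)
A(X) = 100/9 (A(X) = -8/9 - 3*(-4) = -8/9 + 12 = 100/9)
z(O) = (-5 + O)/(45 + O) (z(O) = (O - 5)/(O + 45) = (-5 + O)/(45 + O))
((((-4*(-3))*z(1))*(-2))*A(-3))*7 = ((((-4*(-3))*((-5 + 1)/(45 + 1)))*(-2))*(100/9))*7 = (((12*(-4/46))*(-2))*(100/9))*7 = (((12*((1/46)*(-4)))*(-2))*(100/9))*7 = (((12*(-2/23))*(-2))*(100/9))*7 = (-24/23*(-2)*(100/9))*7 = ((48/23)*(100/9))*7 = (1600/69)*7 = 11200/69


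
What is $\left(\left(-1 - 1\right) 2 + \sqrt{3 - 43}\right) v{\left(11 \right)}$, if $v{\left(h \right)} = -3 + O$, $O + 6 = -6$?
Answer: $60 - 30 i \sqrt{10} \approx 60.0 - 94.868 i$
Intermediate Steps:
$O = -12$ ($O = -6 - 6 = -12$)
$v{\left(h \right)} = -15$ ($v{\left(h \right)} = -3 - 12 = -15$)
$\left(\left(-1 - 1\right) 2 + \sqrt{3 - 43}\right) v{\left(11 \right)} = \left(\left(-1 - 1\right) 2 + \sqrt{3 - 43}\right) \left(-15\right) = \left(\left(-2\right) 2 + \sqrt{-40}\right) \left(-15\right) = \left(-4 + 2 i \sqrt{10}\right) \left(-15\right) = 60 - 30 i \sqrt{10}$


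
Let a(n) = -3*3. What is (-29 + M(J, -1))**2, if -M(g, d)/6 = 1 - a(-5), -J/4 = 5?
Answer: 7921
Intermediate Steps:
J = -20 (J = -4*5 = -20)
a(n) = -9
M(g, d) = -60 (M(g, d) = -6*(1 - 1*(-9)) = -6*(1 + 9) = -6*10 = -60)
(-29 + M(J, -1))**2 = (-29 - 60)**2 = (-89)**2 = 7921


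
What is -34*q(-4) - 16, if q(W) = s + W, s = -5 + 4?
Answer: 154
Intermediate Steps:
s = -1
q(W) = -1 + W
-34*q(-4) - 16 = -34*(-1 - 4) - 16 = -34*(-5) - 16 = 170 - 16 = 154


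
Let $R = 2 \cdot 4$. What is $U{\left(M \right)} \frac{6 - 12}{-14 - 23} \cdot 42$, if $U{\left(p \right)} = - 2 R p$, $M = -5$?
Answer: $\frac{20160}{37} \approx 544.87$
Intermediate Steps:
$R = 8$
$U{\left(p \right)} = - 16 p$ ($U{\left(p \right)} = \left(-2\right) 8 p = - 16 p$)
$U{\left(M \right)} \frac{6 - 12}{-14 - 23} \cdot 42 = \left(-16\right) \left(-5\right) \frac{6 - 12}{-14 - 23} \cdot 42 = 80 \left(- \frac{6}{-37}\right) 42 = 80 \left(\left(-6\right) \left(- \frac{1}{37}\right)\right) 42 = 80 \cdot \frac{6}{37} \cdot 42 = \frac{480}{37} \cdot 42 = \frac{20160}{37}$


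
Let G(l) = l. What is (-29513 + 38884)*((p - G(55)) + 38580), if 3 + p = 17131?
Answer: 521524263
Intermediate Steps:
p = 17128 (p = -3 + 17131 = 17128)
(-29513 + 38884)*((p - G(55)) + 38580) = (-29513 + 38884)*((17128 - 1*55) + 38580) = 9371*((17128 - 55) + 38580) = 9371*(17073 + 38580) = 9371*55653 = 521524263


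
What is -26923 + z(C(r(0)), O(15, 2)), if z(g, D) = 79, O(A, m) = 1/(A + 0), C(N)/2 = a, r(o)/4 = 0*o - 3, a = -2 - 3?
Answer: -26844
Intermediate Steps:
a = -5
r(o) = -12 (r(o) = 4*(0*o - 3) = 4*(0 - 3) = 4*(-3) = -12)
C(N) = -10 (C(N) = 2*(-5) = -10)
O(A, m) = 1/A
-26923 + z(C(r(0)), O(15, 2)) = -26923 + 79 = -26844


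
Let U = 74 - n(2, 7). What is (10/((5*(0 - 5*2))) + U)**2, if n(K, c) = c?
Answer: 111556/25 ≈ 4462.2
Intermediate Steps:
U = 67 (U = 74 - 1*7 = 74 - 7 = 67)
(10/((5*(0 - 5*2))) + U)**2 = (10/((5*(0 - 5*2))) + 67)**2 = (10/((5*(0 - 10))) + 67)**2 = (10/((5*(-10))) + 67)**2 = (10/(-50) + 67)**2 = (10*(-1/50) + 67)**2 = (-1/5 + 67)**2 = (334/5)**2 = 111556/25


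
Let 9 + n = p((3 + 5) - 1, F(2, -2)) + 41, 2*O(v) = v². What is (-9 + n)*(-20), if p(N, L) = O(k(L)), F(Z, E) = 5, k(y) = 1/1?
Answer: -470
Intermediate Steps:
k(y) = 1
O(v) = v²/2
p(N, L) = ½ (p(N, L) = (½)*1² = (½)*1 = ½)
n = 65/2 (n = -9 + (½ + 41) = -9 + 83/2 = 65/2 ≈ 32.500)
(-9 + n)*(-20) = (-9 + 65/2)*(-20) = (47/2)*(-20) = -470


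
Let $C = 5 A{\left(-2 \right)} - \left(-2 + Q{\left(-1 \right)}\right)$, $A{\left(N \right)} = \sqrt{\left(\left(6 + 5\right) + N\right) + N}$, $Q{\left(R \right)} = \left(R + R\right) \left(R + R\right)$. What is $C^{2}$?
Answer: $179 - 20 \sqrt{7} \approx 126.08$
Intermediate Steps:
$Q{\left(R \right)} = 4 R^{2}$ ($Q{\left(R \right)} = 2 R 2 R = 4 R^{2}$)
$A{\left(N \right)} = \sqrt{11 + 2 N}$ ($A{\left(N \right)} = \sqrt{\left(11 + N\right) + N} = \sqrt{11 + 2 N}$)
$C = -2 + 5 \sqrt{7}$ ($C = 5 \sqrt{11 + 2 \left(-2\right)} + \left(2 - 4 \left(-1\right)^{2}\right) = 5 \sqrt{11 - 4} + \left(2 - 4 \cdot 1\right) = 5 \sqrt{7} + \left(2 - 4\right) = 5 \sqrt{7} - 2 = -2 + 5 \sqrt{7} \approx 11.229$)
$C^{2} = \left(-2 + 5 \sqrt{7}\right)^{2}$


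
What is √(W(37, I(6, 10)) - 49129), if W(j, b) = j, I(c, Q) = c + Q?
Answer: 2*I*√12273 ≈ 221.57*I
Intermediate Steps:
I(c, Q) = Q + c
√(W(37, I(6, 10)) - 49129) = √(37 - 49129) = √(-49092) = 2*I*√12273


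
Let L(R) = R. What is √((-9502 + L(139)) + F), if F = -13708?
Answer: I*√23071 ≈ 151.89*I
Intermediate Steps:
√((-9502 + L(139)) + F) = √((-9502 + 139) - 13708) = √(-9363 - 13708) = √(-23071) = I*√23071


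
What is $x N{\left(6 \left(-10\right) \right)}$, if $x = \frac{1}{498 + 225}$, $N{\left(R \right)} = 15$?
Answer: $\frac{5}{241} \approx 0.020747$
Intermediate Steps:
$x = \frac{1}{723} \approx 0.0013831$
$x N{\left(6 \left(-10\right) \right)} = \frac{1}{723} \cdot 15 = \frac{5}{241}$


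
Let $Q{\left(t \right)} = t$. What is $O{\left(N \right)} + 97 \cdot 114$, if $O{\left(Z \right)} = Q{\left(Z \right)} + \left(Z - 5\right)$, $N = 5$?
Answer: $11063$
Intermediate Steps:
$O{\left(Z \right)} = -5 + 2 Z$ ($O{\left(Z \right)} = Z + \left(Z - 5\right) = Z + \left(-5 + Z\right) = -5 + 2 Z$)
$O{\left(N \right)} + 97 \cdot 114 = \left(-5 + 2 \cdot 5\right) + 97 \cdot 114 = \left(-5 + 10\right) + 11058 = 5 + 11058 = 11063$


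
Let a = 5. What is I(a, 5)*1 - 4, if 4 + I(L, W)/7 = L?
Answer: 3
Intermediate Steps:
I(L, W) = -28 + 7*L
I(a, 5)*1 - 4 = (-28 + 7*5)*1 - 4 = (-28 + 35)*1 - 4 = 7*1 - 4 = 7 - 4 = 3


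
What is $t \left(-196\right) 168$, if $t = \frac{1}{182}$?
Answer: $- \frac{2352}{13} \approx -180.92$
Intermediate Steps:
$t = \frac{1}{182} \approx 0.0054945$
$t \left(-196\right) 168 = \frac{1}{182} \left(-196\right) 168 = \left(- \frac{14}{13}\right) 168 = - \frac{2352}{13}$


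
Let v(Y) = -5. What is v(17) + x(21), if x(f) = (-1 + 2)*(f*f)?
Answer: 436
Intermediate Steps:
x(f) = f² (x(f) = 1*f² = f²)
v(17) + x(21) = -5 + 21² = -5 + 441 = 436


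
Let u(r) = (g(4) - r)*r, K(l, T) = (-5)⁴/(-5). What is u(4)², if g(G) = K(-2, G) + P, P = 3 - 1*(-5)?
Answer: 234256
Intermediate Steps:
K(l, T) = -125 (K(l, T) = 625*(-⅕) = -125)
P = 8 (P = 3 + 5 = 8)
g(G) = -117 (g(G) = -125 + 8 = -117)
u(r) = r*(-117 - r) (u(r) = (-117 - r)*r = r*(-117 - r))
u(4)² = (-1*4*(117 + 4))² = (-1*4*121)² = (-484)² = 234256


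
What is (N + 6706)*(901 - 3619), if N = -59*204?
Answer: 14486940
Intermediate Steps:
N = -12036
(N + 6706)*(901 - 3619) = (-12036 + 6706)*(901 - 3619) = -5330*(-2718) = 14486940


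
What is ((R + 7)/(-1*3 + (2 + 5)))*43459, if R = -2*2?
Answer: 130377/4 ≈ 32594.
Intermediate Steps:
R = -4
((R + 7)/(-1*3 + (2 + 5)))*43459 = ((-4 + 7)/(-1*3 + (2 + 5)))*43459 = (3/(-3 + 7))*43459 = (3/4)*43459 = 130377/4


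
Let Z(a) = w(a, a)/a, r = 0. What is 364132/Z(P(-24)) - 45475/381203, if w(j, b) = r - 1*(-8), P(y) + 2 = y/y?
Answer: -34702143649/762406 ≈ -45517.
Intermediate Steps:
P(y) = -1 (P(y) = -2 + y/y = -2 + 1 = -1)
w(j, b) = 8 (w(j, b) = 0 - 1*(-8) = 0 + 8 = 8)
Z(a) = 8/a
364132/Z(P(-24)) - 45475/381203 = 364132/((8/(-1))) - 45475/381203 = 364132/((8*(-1))) - 45475*1/381203 = 364132/(-8) - 45475/381203 = 364132*(-1/8) - 45475/381203 = -91033/2 - 45475/381203 = -34702143649/762406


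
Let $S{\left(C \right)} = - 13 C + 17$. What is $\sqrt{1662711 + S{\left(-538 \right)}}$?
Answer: $\sqrt{1669722} \approx 1292.2$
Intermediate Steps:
$S{\left(C \right)} = 17 - 13 C$
$\sqrt{1662711 + S{\left(-538 \right)}} = \sqrt{1662711 + \left(17 - -6994\right)} = \sqrt{1662711 + \left(17 + 6994\right)} = \sqrt{1662711 + 7011} = \sqrt{1669722}$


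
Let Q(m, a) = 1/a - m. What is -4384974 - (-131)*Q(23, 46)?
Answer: -201847271/46 ≈ -4.3880e+6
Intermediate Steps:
-4384974 - (-131)*Q(23, 46) = -4384974 - (-131)*(1/46 - 1*23) = -4384974 - (-131)*(1/46 - 23) = -4384974 - (-131)*(-1057)/46 = -4384974 - 1*138467/46 = -4384974 - 138467/46 = -201847271/46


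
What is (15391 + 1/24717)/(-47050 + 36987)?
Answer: -380419348/248727171 ≈ -1.5295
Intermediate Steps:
(15391 + 1/24717)/(-47050 + 36987) = (15391 + 1/24717)/(-10063) = (380419348/24717)*(-1/10063) = -380419348/248727171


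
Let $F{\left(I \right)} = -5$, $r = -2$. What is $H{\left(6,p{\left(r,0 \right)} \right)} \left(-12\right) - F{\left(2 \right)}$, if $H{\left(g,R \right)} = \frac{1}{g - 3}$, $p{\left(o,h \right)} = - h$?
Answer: $1$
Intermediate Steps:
$H{\left(g,R \right)} = \frac{1}{-3 + g}$
$H{\left(6,p{\left(r,0 \right)} \right)} \left(-12\right) - F{\left(2 \right)} = \frac{1}{-3 + 6} \left(-12\right) - -5 = \frac{1}{3} \left(-12\right) + 5 = -4 + 5 = 1$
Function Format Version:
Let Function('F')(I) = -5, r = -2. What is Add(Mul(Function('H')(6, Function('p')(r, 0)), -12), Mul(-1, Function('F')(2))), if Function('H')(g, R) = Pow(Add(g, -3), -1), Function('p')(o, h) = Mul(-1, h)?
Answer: 1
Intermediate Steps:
Function('H')(g, R) = Pow(Add(-3, g), -1)
Add(Mul(Function('H')(6, Function('p')(r, 0)), -12), Mul(-1, Function('F')(2))) = Add(Mul(Pow(Add(-3, 6), -1), -12), Mul(-1, -5)) = Add(Mul(Pow(3, -1), -12), 5) = Add(Mul(Rational(1, 3), -12), 5) = Add(-4, 5) = 1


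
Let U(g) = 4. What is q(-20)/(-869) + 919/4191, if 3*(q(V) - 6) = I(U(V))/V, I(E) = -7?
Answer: 1405411/6621780 ≈ 0.21224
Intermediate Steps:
q(V) = 6 - 7/(3*V) (q(V) = 6 + (-7/V)/3 = 6 - 7/(3*V))
q(-20)/(-869) + 919/4191 = (6 - 7/3/(-20))/(-869) + 919/4191 = (6 - 7/3*(-1/20))*(-1/869) + 919*(1/4191) = (6 + 7/60)*(-1/869) + 919/4191 = (367/60)*(-1/869) + 919/4191 = -367/52140 + 919/4191 = 1405411/6621780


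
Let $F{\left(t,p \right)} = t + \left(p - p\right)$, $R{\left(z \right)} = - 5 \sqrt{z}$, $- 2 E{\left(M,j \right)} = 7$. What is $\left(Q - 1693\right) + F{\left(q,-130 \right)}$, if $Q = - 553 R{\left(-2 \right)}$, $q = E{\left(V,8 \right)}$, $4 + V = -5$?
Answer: $- \frac{3393}{2} + 2765 i \sqrt{2} \approx -1696.5 + 3910.3 i$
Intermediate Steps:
$V = -9$ ($V = -4 - 5 = -9$)
$E{\left(M,j \right)} = - \frac{7}{2}$ ($E{\left(M,j \right)} = \left(- \frac{1}{2}\right) 7 = - \frac{7}{2}$)
$q = - \frac{7}{2} \approx -3.5$
$F{\left(t,p \right)} = t$ ($F{\left(t,p \right)} = t + 0 = t$)
$Q = 2765 i \sqrt{2}$ ($Q = - 553 \left(- 5 \sqrt{-2}\right) = - 553 \left(- 5 i \sqrt{2}\right) = 2765 i \sqrt{2} \approx 3910.3 i$)
$\left(Q - 1693\right) + F{\left(q,-130 \right)} = \left(2765 i \sqrt{2} - 1693\right) - \frac{7}{2} = \left(-1693 + 2765 i \sqrt{2}\right) - \frac{7}{2} = - \frac{3393}{2} + 2765 i \sqrt{2}$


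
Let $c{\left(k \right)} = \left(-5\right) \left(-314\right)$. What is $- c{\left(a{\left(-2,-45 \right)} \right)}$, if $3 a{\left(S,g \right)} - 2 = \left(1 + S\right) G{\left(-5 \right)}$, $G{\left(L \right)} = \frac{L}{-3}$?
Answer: $-1570$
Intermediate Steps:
$G{\left(L \right)} = - \frac{L}{3}$ ($G{\left(L \right)} = L \left(- \frac{1}{3}\right) = - \frac{L}{3}$)
$a{\left(S,g \right)} = \frac{11}{9} + \frac{5 S}{9}$ ($a{\left(S,g \right)} = \frac{2}{3} + \frac{\left(1 + S\right) \left(\left(- \frac{1}{3}\right) \left(-5\right)\right)}{3} = \frac{2}{3} + \frac{\left(1 + S\right) \frac{5}{3}}{3} = \frac{2}{3} + \frac{\frac{5}{3} + \frac{5 S}{3}}{3} = \frac{2}{3} + \left(\frac{5}{9} + \frac{5 S}{9}\right) = \frac{11}{9} + \frac{5 S}{9}$)
$c{\left(k \right)} = 1570$
$- c{\left(a{\left(-2,-45 \right)} \right)} = \left(-1\right) 1570 = -1570$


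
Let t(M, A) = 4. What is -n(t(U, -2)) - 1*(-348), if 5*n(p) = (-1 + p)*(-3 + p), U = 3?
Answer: 1737/5 ≈ 347.40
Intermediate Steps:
n(p) = (-1 + p)*(-3 + p)/5 (n(p) = ((-1 + p)*(-3 + p))/5 = (-1 + p)*(-3 + p)/5)
-n(t(U, -2)) - 1*(-348) = -(⅗ - ⅘*4 + (⅕)*4²) - 1*(-348) = -(⅗ - 16/5 + (⅕)*16) + 348 = -(⅗ - 16/5 + 16/5) + 348 = -1*⅗ + 348 = -⅗ + 348 = 1737/5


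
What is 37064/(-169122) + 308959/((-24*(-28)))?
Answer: 414498865/901984 ≈ 459.54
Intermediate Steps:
37064/(-169122) + 308959/((-24*(-28))) = 37064*(-1/169122) + 308959/672 = -18532/84561 + 308959*(1/672) = -18532/84561 + 44137/96 = 414498865/901984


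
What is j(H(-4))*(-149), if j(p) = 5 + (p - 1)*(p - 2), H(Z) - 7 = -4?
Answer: -1043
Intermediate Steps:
H(Z) = 3 (H(Z) = 7 - 4 = 3)
j(p) = 5 + (-1 + p)*(-2 + p)
j(H(-4))*(-149) = (7 + 3² - 3*3)*(-149) = (7 + 9 - 9)*(-149) = 7*(-149) = -1043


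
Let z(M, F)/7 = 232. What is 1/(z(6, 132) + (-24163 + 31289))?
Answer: 1/8750 ≈ 0.00011429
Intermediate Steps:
z(M, F) = 1624 (z(M, F) = 7*232 = 1624)
1/(z(6, 132) + (-24163 + 31289)) = 1/(1624 + (-24163 + 31289)) = 1/(1624 + 7126) = 1/8750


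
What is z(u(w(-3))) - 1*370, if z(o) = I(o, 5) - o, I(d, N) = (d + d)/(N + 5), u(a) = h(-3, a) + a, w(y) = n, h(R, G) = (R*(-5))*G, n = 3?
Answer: -2042/5 ≈ -408.40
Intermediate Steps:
h(R, G) = -5*G*R (h(R, G) = (-5*R)*G = -5*G*R)
w(y) = 3
u(a) = 16*a (u(a) = -5*a*(-3) + a = 15*a + a = 16*a)
I(d, N) = 2*d/(5 + N) (I(d, N) = (2*d)/(5 + N) = 2*d/(5 + N))
z(o) = -4*o/5 (z(o) = 2*o/(5 + 5) - o = 2*o/10 - o = 2*o*(1/10) - o = o/5 - o = -4*o/5)
z(u(w(-3))) - 1*370 = -64*3/5 - 1*370 = -4/5*48 - 370 = -192/5 - 370 = -2042/5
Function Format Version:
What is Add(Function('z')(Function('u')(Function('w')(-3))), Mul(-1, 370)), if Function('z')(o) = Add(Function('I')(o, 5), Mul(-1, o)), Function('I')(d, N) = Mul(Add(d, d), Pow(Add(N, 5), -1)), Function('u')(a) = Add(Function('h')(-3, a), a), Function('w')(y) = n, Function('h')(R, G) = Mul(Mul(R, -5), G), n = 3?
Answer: Rational(-2042, 5) ≈ -408.40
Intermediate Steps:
Function('h')(R, G) = Mul(-5, G, R) (Function('h')(R, G) = Mul(Mul(-5, R), G) = Mul(-5, G, R))
Function('w')(y) = 3
Function('u')(a) = Mul(16, a) (Function('u')(a) = Add(Mul(-5, a, -3), a) = Add(Mul(15, a), a) = Mul(16, a))
Function('I')(d, N) = Mul(2, d, Pow(Add(5, N), -1)) (Function('I')(d, N) = Mul(Mul(2, d), Pow(Add(5, N), -1)) = Mul(2, d, Pow(Add(5, N), -1)))
Function('z')(o) = Mul(Rational(-4, 5), o) (Function('z')(o) = Add(Mul(2, o, Pow(Add(5, 5), -1)), Mul(-1, o)) = Add(Mul(2, o, Pow(10, -1)), Mul(-1, o)) = Add(Mul(2, o, Rational(1, 10)), Mul(-1, o)) = Add(Mul(Rational(1, 5), o), Mul(-1, o)) = Mul(Rational(-4, 5), o))
Add(Function('z')(Function('u')(Function('w')(-3))), Mul(-1, 370)) = Add(Mul(Rational(-4, 5), Mul(16, 3)), Mul(-1, 370)) = Add(Mul(Rational(-4, 5), 48), -370) = Add(Rational(-192, 5), -370) = Rational(-2042, 5)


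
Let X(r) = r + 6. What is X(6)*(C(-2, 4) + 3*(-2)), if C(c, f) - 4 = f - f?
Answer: -24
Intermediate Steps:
X(r) = 6 + r
C(c, f) = 4 (C(c, f) = 4 + (f - f) = 4 + 0 = 4)
X(6)*(C(-2, 4) + 3*(-2)) = (6 + 6)*(4 + 3*(-2)) = 12*(4 - 6) = 12*(-2) = -24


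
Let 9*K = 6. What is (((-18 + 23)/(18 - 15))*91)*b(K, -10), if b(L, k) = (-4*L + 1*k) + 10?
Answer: -3640/9 ≈ -404.44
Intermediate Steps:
K = 2/3 (K = (1/9)*6 = 2/3 ≈ 0.66667)
b(L, k) = 10 + k - 4*L (b(L, k) = (-4*L + k) + 10 = (k - 4*L) + 10 = 10 + k - 4*L)
(((-18 + 23)/(18 - 15))*91)*b(K, -10) = (((-18 + 23)/(18 - 15))*91)*(10 - 10 - 4*2/3) = ((5/3)*91)*(10 - 10 - 8/3) = ((5*(1/3))*91)*(-8/3) = ((5/3)*91)*(-8/3) = (455/3)*(-8/3) = -3640/9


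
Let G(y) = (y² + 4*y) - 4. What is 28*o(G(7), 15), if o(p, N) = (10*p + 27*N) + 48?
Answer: 33124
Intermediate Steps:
G(y) = -4 + y² + 4*y
o(p, N) = 48 + 10*p + 27*N
28*o(G(7), 15) = 28*(48 + 10*(-4 + 7² + 4*7) + 27*15) = 28*(48 + 10*(-4 + 49 + 28) + 405) = 28*(48 + 10*73 + 405) = 28*(48 + 730 + 405) = 28*1183 = 33124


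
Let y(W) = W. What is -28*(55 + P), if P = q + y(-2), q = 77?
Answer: -3640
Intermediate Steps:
P = 75 (P = 77 - 2 = 75)
-28*(55 + P) = -28*(55 + 75) = -28*130 = -3640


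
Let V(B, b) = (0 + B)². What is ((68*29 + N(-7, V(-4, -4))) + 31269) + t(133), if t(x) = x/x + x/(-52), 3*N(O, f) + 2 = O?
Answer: 1728295/52 ≈ 33236.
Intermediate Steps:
V(B, b) = B²
N(O, f) = -⅔ + O/3
t(x) = 1 - x/52 (t(x) = 1 + x*(-1/52) = 1 - x/52)
((68*29 + N(-7, V(-4, -4))) + 31269) + t(133) = ((68*29 + (-⅔ + (⅓)*(-7))) + 31269) + (1 - 1/52*133) = ((1972 + (-⅔ - 7/3)) + 31269) + (1 - 133/52) = ((1972 - 3) + 31269) - 81/52 = (1969 + 31269) - 81/52 = 33238 - 81/52 = 1728295/52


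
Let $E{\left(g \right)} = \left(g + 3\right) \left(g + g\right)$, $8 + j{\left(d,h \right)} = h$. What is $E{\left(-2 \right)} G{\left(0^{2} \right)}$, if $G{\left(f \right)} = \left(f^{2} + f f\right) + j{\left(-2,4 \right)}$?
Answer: $16$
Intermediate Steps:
$j{\left(d,h \right)} = -8 + h$
$E{\left(g \right)} = 2 g \left(3 + g\right)$ ($E{\left(g \right)} = \left(3 + g\right) 2 g = 2 g \left(3 + g\right)$)
$G{\left(f \right)} = -4 + 2 f^{2}$ ($G{\left(f \right)} = \left(f^{2} + f f\right) + \left(-8 + 4\right) = \left(f^{2} + f^{2}\right) - 4 = 2 f^{2} - 4 = -4 + 2 f^{2}$)
$E{\left(-2 \right)} G{\left(0^{2} \right)} = 2 \left(-2\right) \left(3 - 2\right) \left(-4 + 2 \left(0^{2}\right)^{2}\right) = 2 \left(-2\right) 1 \left(-4 + 2 \cdot 0^{2}\right) = - 4 \left(-4 + 2 \cdot 0\right) = - 4 \left(-4 + 0\right) = \left(-4\right) \left(-4\right) = 16$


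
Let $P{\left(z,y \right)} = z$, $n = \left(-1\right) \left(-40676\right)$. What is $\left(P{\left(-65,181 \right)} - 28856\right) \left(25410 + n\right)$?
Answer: $-1911273206$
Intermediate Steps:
$n = 40676$
$\left(P{\left(-65,181 \right)} - 28856\right) \left(25410 + n\right) = \left(-65 - 28856\right) \left(25410 + 40676\right) = \left(-28921\right) 66086 = -1911273206$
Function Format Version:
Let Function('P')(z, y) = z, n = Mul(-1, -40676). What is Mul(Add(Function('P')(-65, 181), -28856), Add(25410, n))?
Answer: -1911273206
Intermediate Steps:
n = 40676
Mul(Add(Function('P')(-65, 181), -28856), Add(25410, n)) = Mul(Add(-65, -28856), Add(25410, 40676)) = Mul(-28921, 66086) = -1911273206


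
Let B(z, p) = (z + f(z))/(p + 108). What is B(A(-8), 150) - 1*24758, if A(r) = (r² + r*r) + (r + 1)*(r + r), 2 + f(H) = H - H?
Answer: -3193663/129 ≈ -24757.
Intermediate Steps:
f(H) = -2 (f(H) = -2 + (H - H) = -2 + 0 = -2)
A(r) = 2*r² + 2*r*(1 + r) (A(r) = (r² + r²) + (1 + r)*(2*r) = 2*r² + 2*r*(1 + r))
B(z, p) = (-2 + z)/(108 + p) (B(z, p) = (z - 2)/(p + 108) = (-2 + z)/(108 + p))
B(A(-8), 150) - 1*24758 = (-2 + 2*(-8)*(1 + 2*(-8)))/(108 + 150) - 1*24758 = (-2 + 2*(-8)*(1 - 16))/258 - 24758 = (-2 + 2*(-8)*(-15))/258 - 24758 = (-2 + 240)/258 - 24758 = (1/258)*238 - 24758 = 119/129 - 24758 = -3193663/129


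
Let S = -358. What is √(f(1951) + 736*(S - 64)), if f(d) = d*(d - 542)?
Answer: √2438367 ≈ 1561.5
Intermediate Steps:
f(d) = d*(-542 + d)
√(f(1951) + 736*(S - 64)) = √(1951*(-542 + 1951) + 736*(-358 - 64)) = √(1951*1409 + 736*(-422)) = √(2748959 - 310592) = √2438367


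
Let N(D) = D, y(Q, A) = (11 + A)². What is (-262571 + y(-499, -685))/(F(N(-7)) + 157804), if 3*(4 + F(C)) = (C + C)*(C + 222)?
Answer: 115023/94078 ≈ 1.2226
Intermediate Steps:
F(C) = -4 + 2*C*(222 + C)/3 (F(C) = -4 + ((C + C)*(C + 222))/3 = -4 + ((2*C)*(222 + C))/3 = -4 + (2*C*(222 + C))/3 = -4 + 2*C*(222 + C)/3)
(-262571 + y(-499, -685))/(F(N(-7)) + 157804) = (-262571 + (11 - 685)²)/((-4 + 148*(-7) + (⅔)*(-7)²) + 157804) = (-262571 + (-674)²)/((-4 - 1036 + (⅔)*49) + 157804) = (-262571 + 454276)/((-4 - 1036 + 98/3) + 157804) = 191705/(-3022/3 + 157804) = 191705/(470390/3) = 191705*(3/470390) = 115023/94078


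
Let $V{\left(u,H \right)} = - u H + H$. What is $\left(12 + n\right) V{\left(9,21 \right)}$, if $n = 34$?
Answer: $-7728$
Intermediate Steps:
$V{\left(u,H \right)} = H - H u$ ($V{\left(u,H \right)} = - H u + H = H - H u$)
$\left(12 + n\right) V{\left(9,21 \right)} = \left(12 + 34\right) 21 \left(1 - 9\right) = 46 \cdot 21 \left(1 - 9\right) = 46 \cdot 21 \left(-8\right) = 46 \left(-168\right) = -7728$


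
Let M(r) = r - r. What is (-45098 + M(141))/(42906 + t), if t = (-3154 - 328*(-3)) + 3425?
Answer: -45098/44161 ≈ -1.0212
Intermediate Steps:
M(r) = 0
t = 1255 (t = (-3154 - 1*(-984)) + 3425 = (-3154 + 984) + 3425 = -2170 + 3425 = 1255)
(-45098 + M(141))/(42906 + t) = (-45098 + 0)/(42906 + 1255) = -45098/44161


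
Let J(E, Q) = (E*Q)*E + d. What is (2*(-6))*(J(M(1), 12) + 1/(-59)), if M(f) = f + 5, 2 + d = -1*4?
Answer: -301596/59 ≈ -5111.8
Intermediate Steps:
d = -6 (d = -2 - 1*4 = -2 - 4 = -6)
M(f) = 5 + f
J(E, Q) = -6 + Q*E² (J(E, Q) = (E*Q)*E - 6 = Q*E² - 6 = -6 + Q*E²)
(2*(-6))*(J(M(1), 12) + 1/(-59)) = (2*(-6))*((-6 + 12*(5 + 1)²) + 1/(-59)) = -12*((-6 + 12*6²) - 1/59) = -12*((-6 + 12*36) - 1/59) = -12*((-6 + 432) - 1/59) = -12*(426 - 1/59) = -12*25133/59 = -301596/59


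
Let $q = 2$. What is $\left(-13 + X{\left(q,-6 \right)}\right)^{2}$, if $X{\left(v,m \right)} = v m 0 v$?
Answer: $169$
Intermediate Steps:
$X{\left(v,m \right)} = 0$ ($X{\left(v,m \right)} = m v 0 v = 0 v = 0$)
$\left(-13 + X{\left(q,-6 \right)}\right)^{2} = \left(-13 + 0\right)^{2} = \left(-13\right)^{2} = 169$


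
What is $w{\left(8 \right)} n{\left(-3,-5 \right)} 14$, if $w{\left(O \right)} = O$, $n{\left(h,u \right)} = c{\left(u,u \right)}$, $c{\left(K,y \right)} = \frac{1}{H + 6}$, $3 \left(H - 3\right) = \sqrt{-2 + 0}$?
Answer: $\frac{9072}{731} - \frac{336 i \sqrt{2}}{731} \approx 12.41 - 0.65003 i$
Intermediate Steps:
$H = 3 + \frac{i \sqrt{2}}{3}$ ($H = 3 + \frac{\sqrt{-2 + 0}}{3} = 3 + \frac{\sqrt{-2}}{3} = 3 + \frac{i \sqrt{2}}{3} \approx 3.0 + 0.4714 i$)
$c{\left(K,y \right)} = \frac{1}{9 + \frac{i \sqrt{2}}{3}}$ ($c{\left(K,y \right)} = \frac{1}{\left(3 + \frac{i \sqrt{2}}{3}\right) + 6} = \frac{1}{9 + \frac{i \sqrt{2}}{3}}$)
$n{\left(h,u \right)} = \frac{81}{731} - \frac{3 i \sqrt{2}}{731}$
$w{\left(8 \right)} n{\left(-3,-5 \right)} 14 = 8 \left(\frac{81}{731} - \frac{3 i \sqrt{2}}{731}\right) 14 = \left(\frac{648}{731} - \frac{24 i \sqrt{2}}{731}\right) 14 = \frac{9072}{731} - \frac{336 i \sqrt{2}}{731}$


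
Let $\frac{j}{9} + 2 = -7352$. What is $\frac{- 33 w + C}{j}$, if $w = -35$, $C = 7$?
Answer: $- \frac{581}{33093} \approx -0.017557$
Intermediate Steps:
$j = -66186$ ($j = -18 + 9 \left(-7352\right) = -18 - 66168 = -66186$)
$\frac{- 33 w + C}{j} = \frac{\left(-33\right) \left(-35\right) + 7}{-66186} = \left(1155 + 7\right) \left(- \frac{1}{66186}\right) = 1162 \left(- \frac{1}{66186}\right) = - \frac{581}{33093}$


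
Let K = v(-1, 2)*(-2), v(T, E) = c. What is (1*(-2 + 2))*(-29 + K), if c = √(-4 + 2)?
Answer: 0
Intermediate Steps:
c = I*√2 (c = √(-2) = I*√2 ≈ 1.4142*I)
v(T, E) = I*√2
K = -2*I*√2 (K = (I*√2)*(-2) = -2*I*√2 ≈ -2.8284*I)
(1*(-2 + 2))*(-29 + K) = (1*(-2 + 2))*(-29 - 2*I*√2) = (1*0)*(-29 - 2*I*√2) = 0*(-29 - 2*I*√2) = 0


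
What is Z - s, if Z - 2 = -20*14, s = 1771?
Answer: -2049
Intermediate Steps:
Z = -278 (Z = 2 - 20*14 = 2 - 280 = -278)
Z - s = -278 - 1*1771 = -278 - 1771 = -2049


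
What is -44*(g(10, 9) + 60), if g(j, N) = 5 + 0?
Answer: -2860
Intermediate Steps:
g(j, N) = 5
-44*(g(10, 9) + 60) = -44*(5 + 60) = -44*65 = -2860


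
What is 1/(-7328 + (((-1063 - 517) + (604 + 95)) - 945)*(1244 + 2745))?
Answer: -1/7291242 ≈ -1.3715e-7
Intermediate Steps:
1/(-7328 + (((-1063 - 517) + (604 + 95)) - 945)*(1244 + 2745)) = 1/(-7328 + ((-1580 + 699) - 945)*3989) = 1/(-7328 + (-881 - 945)*3989) = 1/(-7328 - 1826*3989) = 1/(-7328 - 7283914) = 1/(-7291242) = -1/7291242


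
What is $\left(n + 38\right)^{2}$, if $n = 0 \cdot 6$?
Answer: $1444$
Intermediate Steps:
$n = 0$
$\left(n + 38\right)^{2} = \left(0 + 38\right)^{2} = 38^{2} = 1444$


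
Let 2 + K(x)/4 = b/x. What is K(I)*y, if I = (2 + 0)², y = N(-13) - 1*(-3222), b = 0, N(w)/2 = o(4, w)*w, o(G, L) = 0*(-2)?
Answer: -25776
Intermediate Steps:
o(G, L) = 0
N(w) = 0 (N(w) = 2*(0*w) = 2*0 = 0)
y = 3222 (y = 0 - 1*(-3222) = 0 + 3222 = 3222)
I = 4 (I = 2² = 4)
K(x) = -8 (K(x) = -8 + 4*(0/x) = -8 + 4*0 = -8 + 0 = -8)
K(I)*y = -8*3222 = -25776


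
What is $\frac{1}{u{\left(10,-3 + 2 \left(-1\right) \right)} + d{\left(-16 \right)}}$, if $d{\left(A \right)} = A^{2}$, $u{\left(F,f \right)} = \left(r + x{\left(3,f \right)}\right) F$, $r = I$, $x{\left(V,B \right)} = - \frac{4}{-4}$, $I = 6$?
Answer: $\frac{1}{326} \approx 0.0030675$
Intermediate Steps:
$x{\left(V,B \right)} = 1$ ($x{\left(V,B \right)} = \left(-4\right) \left(- \frac{1}{4}\right) = 1$)
$r = 6$
$u{\left(F,f \right)} = 7 F$ ($u{\left(F,f \right)} = \left(6 + 1\right) F = 7 F$)
$\frac{1}{u{\left(10,-3 + 2 \left(-1\right) \right)} + d{\left(-16 \right)}} = \frac{1}{7 \cdot 10 + \left(-16\right)^{2}} = \frac{1}{70 + 256} = \frac{1}{326}$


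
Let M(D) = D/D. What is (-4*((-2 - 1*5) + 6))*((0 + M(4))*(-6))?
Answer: -24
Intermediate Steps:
M(D) = 1
(-4*((-2 - 1*5) + 6))*((0 + M(4))*(-6)) = (-4*((-2 - 1*5) + 6))*((0 + 1)*(-6)) = (-4*((-2 - 5) + 6))*(1*(-6)) = -4*(-7 + 6)*(-6) = -4*(-1)*(-6) = 4*(-6) = -24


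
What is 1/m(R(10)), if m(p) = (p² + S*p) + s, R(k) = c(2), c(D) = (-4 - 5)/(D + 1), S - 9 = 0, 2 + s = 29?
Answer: ⅑ ≈ 0.11111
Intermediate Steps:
s = 27 (s = -2 + 29 = 27)
S = 9 (S = 9 + 0 = 9)
c(D) = -9/(1 + D)
R(k) = -3 (R(k) = -9/(1 + 2) = -9/3 = -9*⅓ = -3)
m(p) = 27 + p² + 9*p (m(p) = (p² + 9*p) + 27 = 27 + p² + 9*p)
1/m(R(10)) = 1/(27 + (-3)² + 9*(-3)) = 1/(27 + 9 - 27) = 1/9 = ⅑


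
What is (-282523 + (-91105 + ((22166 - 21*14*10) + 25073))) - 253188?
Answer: -582517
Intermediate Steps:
(-282523 + (-91105 + ((22166 - 21*14*10) + 25073))) - 253188 = (-282523 + (-91105 + ((22166 - 294*10) + 25073))) - 253188 = (-282523 + (-91105 + ((22166 - 2940) + 25073))) - 253188 = (-282523 + (-91105 + (19226 + 25073))) - 253188 = (-282523 + (-91105 + 44299)) - 253188 = (-282523 - 46806) - 253188 = -329329 - 253188 = -582517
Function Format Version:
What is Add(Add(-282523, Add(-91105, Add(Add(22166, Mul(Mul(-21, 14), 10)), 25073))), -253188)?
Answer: -582517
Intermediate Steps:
Add(Add(-282523, Add(-91105, Add(Add(22166, Mul(Mul(-21, 14), 10)), 25073))), -253188) = Add(Add(-282523, Add(-91105, Add(Add(22166, Mul(-294, 10)), 25073))), -253188) = Add(Add(-282523, Add(-91105, Add(Add(22166, -2940), 25073))), -253188) = Add(Add(-282523, Add(-91105, Add(19226, 25073))), -253188) = Add(Add(-282523, Add(-91105, 44299)), -253188) = Add(Add(-282523, -46806), -253188) = Add(-329329, -253188) = -582517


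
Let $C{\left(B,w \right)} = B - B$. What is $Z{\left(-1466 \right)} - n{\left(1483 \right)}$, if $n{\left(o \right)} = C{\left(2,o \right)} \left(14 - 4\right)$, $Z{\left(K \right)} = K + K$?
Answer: $-2932$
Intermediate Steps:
$Z{\left(K \right)} = 2 K$
$C{\left(B,w \right)} = 0$
$n{\left(o \right)} = 0$ ($n{\left(o \right)} = 0 \left(14 - 4\right) = 0 \cdot 10 = 0$)
$Z{\left(-1466 \right)} - n{\left(1483 \right)} = 2 \left(-1466\right) - 0 = -2932 + 0 = -2932$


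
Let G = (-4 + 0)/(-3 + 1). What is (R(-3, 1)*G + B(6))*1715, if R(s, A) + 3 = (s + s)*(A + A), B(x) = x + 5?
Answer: -32585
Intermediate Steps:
B(x) = 5 + x
R(s, A) = -3 + 4*A*s (R(s, A) = -3 + (s + s)*(A + A) = -3 + (2*s)*(2*A) = -3 + 4*A*s)
G = 2 (G = -4/(-2) = -4*(-1/2) = 2)
(R(-3, 1)*G + B(6))*1715 = ((-3 + 4*1*(-3))*2 + (5 + 6))*1715 = ((-3 - 12)*2 + 11)*1715 = (-15*2 + 11)*1715 = (-30 + 11)*1715 = -19*1715 = -32585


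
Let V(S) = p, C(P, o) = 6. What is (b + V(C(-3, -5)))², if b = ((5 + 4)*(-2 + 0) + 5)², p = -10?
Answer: 25281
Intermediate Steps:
V(S) = -10
b = 169 (b = (9*(-2) + 5)² = (-18 + 5)² = (-13)² = 169)
(b + V(C(-3, -5)))² = (169 - 10)² = 159² = 25281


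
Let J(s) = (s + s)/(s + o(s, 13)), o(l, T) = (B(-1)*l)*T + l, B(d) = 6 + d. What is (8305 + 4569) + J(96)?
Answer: 862560/67 ≈ 12874.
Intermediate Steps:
o(l, T) = l + 5*T*l (o(l, T) = ((6 - 1)*l)*T + l = (5*l)*T + l = 5*T*l + l = l + 5*T*l)
J(s) = 2/67 (J(s) = (s + s)/(s + s*(1 + 5*13)) = (2*s)/(s + s*(1 + 65)) = (2*s)/(s + s*66) = (2*s)/(s + 66*s) = (2*s)/((67*s)) = (2*s)*(1/(67*s)) = 2/67)
(8305 + 4569) + J(96) = (8305 + 4569) + 2/67 = 12874 + 2/67 = 862560/67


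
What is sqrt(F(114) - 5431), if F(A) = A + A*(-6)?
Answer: I*sqrt(6001) ≈ 77.466*I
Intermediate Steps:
F(A) = -5*A (F(A) = A - 6*A = -5*A)
sqrt(F(114) - 5431) = sqrt(-5*114 - 5431) = sqrt(-570 - 5431) = sqrt(-6001) = I*sqrt(6001)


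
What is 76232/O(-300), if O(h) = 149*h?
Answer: -19058/11175 ≈ -1.7054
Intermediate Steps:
76232/O(-300) = 76232/((149*(-300))) = 76232/(-44700) = 76232*(-1/44700) = -19058/11175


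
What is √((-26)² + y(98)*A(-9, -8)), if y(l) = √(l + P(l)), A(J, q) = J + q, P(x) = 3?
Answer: √(676 - 17*√101) ≈ 22.476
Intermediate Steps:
y(l) = √(3 + l) (y(l) = √(l + 3) = √(3 + l))
√((-26)² + y(98)*A(-9, -8)) = √((-26)² + √(3 + 98)*(-9 - 8)) = √(676 + √101*(-17)) = √(676 - 17*√101)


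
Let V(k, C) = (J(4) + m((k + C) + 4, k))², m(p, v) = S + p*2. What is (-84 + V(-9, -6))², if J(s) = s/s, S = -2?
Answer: 198025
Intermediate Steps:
J(s) = 1
m(p, v) = -2 + 2*p (m(p, v) = -2 + p*2 = -2 + 2*p)
V(k, C) = (7 + 2*C + 2*k)² (V(k, C) = (1 + (-2 + 2*((k + C) + 4)))² = (1 + (-2 + 2*((C + k) + 4)))² = (1 + (-2 + 2*(4 + C + k)))² = (1 + (-2 + (8 + 2*C + 2*k)))² = (1 + (6 + 2*C + 2*k))² = (7 + 2*C + 2*k)²)
(-84 + V(-9, -6))² = (-84 + (7 + 2*(-6) + 2*(-9))²)² = (-84 + (7 - 12 - 18)²)² = (-84 + (-23)²)² = (-84 + 529)² = 445² = 198025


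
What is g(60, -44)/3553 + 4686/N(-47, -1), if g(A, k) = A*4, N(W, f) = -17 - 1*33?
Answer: -8318679/88825 ≈ -93.652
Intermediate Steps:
N(W, f) = -50 (N(W, f) = -17 - 33 = -50)
g(A, k) = 4*A
g(60, -44)/3553 + 4686/N(-47, -1) = (4*60)/3553 + 4686/(-50) = 240*(1/3553) + 4686*(-1/50) = 240/3553 - 2343/25 = -8318679/88825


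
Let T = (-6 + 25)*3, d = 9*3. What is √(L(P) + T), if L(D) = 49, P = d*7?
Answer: √106 ≈ 10.296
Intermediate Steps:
d = 27
P = 189 (P = 27*7 = 189)
T = 57 (T = 19*3 = 57)
√(L(P) + T) = √(49 + 57) = √106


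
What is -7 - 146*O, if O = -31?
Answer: 4519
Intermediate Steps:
-7 - 146*O = -7 - 146*(-31) = -7 + 4526 = 4519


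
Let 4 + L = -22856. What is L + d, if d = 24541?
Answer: 1681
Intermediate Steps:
L = -22860 (L = -4 - 22856 = -22860)
L + d = -22860 + 24541 = 1681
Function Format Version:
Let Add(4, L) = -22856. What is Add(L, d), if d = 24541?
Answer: 1681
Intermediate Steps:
L = -22860 (L = Add(-4, -22856) = -22860)
Add(L, d) = Add(-22860, 24541) = 1681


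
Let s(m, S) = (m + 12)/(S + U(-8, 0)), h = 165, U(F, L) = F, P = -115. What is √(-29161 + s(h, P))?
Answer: 2*I*√12255515/41 ≈ 170.77*I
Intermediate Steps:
s(m, S) = (12 + m)/(-8 + S) (s(m, S) = (m + 12)/(S - 8) = (12 + m)/(-8 + S))
√(-29161 + s(h, P)) = √(-29161 + (12 + 165)/(-8 - 115)) = √(-29161 + 177/(-123)) = √(-29161 - 1/123*177) = √(-29161 - 59/41) = √(-1195660/41) = 2*I*√12255515/41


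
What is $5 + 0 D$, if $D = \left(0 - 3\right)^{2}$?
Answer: $5$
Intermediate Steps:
$D = 9$ ($D = \left(-3\right)^{2} = 9$)
$5 + 0 D = 5 + 0 \cdot 9 = 5 + 0 = 5$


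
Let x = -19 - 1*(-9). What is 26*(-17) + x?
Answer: -452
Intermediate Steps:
x = -10 (x = -19 + 9 = -10)
26*(-17) + x = 26*(-17) - 10 = -442 - 10 = -452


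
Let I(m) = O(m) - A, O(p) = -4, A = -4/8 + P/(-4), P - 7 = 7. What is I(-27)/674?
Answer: 0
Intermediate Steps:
P = 14 (P = 7 + 7 = 14)
A = -4 (A = -4/8 + 14/(-4) = -4*⅛ + 14*(-¼) = -½ - 7/2 = -4)
I(m) = 0 (I(m) = -4 - 1*(-4) = -4 + 4 = 0)
I(-27)/674 = 0/674 = 0*(1/674) = 0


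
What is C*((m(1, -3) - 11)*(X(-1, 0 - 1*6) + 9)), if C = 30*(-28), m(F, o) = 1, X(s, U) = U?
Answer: 25200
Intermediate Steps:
C = -840
C*((m(1, -3) - 11)*(X(-1, 0 - 1*6) + 9)) = -840*(1 - 11)*((0 - 1*6) + 9) = -(-8400)*((0 - 6) + 9) = -(-8400)*(-6 + 9) = -(-8400)*3 = -840*(-30) = 25200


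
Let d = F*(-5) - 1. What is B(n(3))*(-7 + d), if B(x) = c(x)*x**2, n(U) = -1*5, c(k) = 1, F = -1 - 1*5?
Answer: 550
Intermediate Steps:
F = -6 (F = -1 - 5 = -6)
n(U) = -5
B(x) = x**2 (B(x) = 1*x**2 = x**2)
d = 29 (d = -6*(-5) - 1 = 30 - 1 = 29)
B(n(3))*(-7 + d) = (-5)**2*(-7 + 29) = 25*22 = 550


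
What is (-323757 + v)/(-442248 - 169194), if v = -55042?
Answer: 378799/611442 ≈ 0.61952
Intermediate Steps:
(-323757 + v)/(-442248 - 169194) = (-323757 - 55042)/(-442248 - 169194) = -378799/(-611442) = -378799*(-1/611442) = 378799/611442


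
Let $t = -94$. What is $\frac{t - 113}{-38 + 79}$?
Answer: $- \frac{207}{41} \approx -5.0488$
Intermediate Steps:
$\frac{t - 113}{-38 + 79} = \frac{-94 - 113}{-38 + 79} = - \frac{207}{41}$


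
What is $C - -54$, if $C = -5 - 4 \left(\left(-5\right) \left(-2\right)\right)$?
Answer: $9$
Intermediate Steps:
$C = -45$ ($C = -5 - 40 = -45$)
$C - -54 = -45 - -54 = -45 + 54 = 9$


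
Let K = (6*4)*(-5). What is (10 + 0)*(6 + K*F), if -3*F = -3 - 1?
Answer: -1540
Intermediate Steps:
F = 4/3 (F = -(-3 - 1)/3 = -1/3*(-4) = 4/3 ≈ 1.3333)
K = -120 (K = 24*(-5) = -120)
(10 + 0)*(6 + K*F) = (10 + 0)*(6 - 120*4/3) = 10*(6 - 160) = 10*(-154) = -1540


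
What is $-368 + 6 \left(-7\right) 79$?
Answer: $-3686$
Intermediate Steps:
$-368 + 6 \left(-7\right) 79 = -368 - 3318 = -3686$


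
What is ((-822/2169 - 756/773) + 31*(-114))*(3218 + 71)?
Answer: -6498527156264/558879 ≈ -1.1628e+7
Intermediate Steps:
((-822/2169 - 756/773) + 31*(-114))*(3218 + 71) = ((-822*1/2169 - 756*1/773) - 3534)*3289 = ((-274/723 - 756/773) - 3534)*3289 = (-758390/558879 - 3534)*3289 = -1975836776/558879*3289 = -6498527156264/558879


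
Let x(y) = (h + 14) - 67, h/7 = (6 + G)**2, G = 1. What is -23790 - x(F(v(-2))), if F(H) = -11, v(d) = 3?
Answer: -24080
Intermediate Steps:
h = 343 (h = 7*(6 + 1)**2 = 7*7**2 = 7*49 = 343)
x(y) = 290 (x(y) = (343 + 14) - 67 = 357 - 67 = 290)
-23790 - x(F(v(-2))) = -23790 - 1*290 = -23790 - 290 = -24080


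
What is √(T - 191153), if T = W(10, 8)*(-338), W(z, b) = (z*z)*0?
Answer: I*√191153 ≈ 437.21*I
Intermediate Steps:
W(z, b) = 0 (W(z, b) = z²*0 = 0)
T = 0 (T = 0*(-338) = 0)
√(T - 191153) = √(0 - 191153) = √(-191153) = I*√191153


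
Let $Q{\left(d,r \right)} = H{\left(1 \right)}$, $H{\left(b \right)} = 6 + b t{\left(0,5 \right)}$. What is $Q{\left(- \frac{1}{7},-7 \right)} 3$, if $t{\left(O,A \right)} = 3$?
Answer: $27$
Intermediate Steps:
$H{\left(b \right)} = 6 + 3 b$ ($H{\left(b \right)} = 6 + b 3 = 6 + 3 b$)
$Q{\left(d,r \right)} = 9$ ($Q{\left(d,r \right)} = 6 + 3 \cdot 1 = 6 + 3 = 9$)
$Q{\left(- \frac{1}{7},-7 \right)} 3 = 9 \cdot 3 = 27$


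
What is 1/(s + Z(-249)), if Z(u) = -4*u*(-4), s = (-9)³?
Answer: -1/4713 ≈ -0.00021218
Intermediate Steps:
s = -729
Z(u) = 16*u
1/(s + Z(-249)) = 1/(-729 + 16*(-249)) = 1/(-729 - 3984) = 1/(-4713) = -1/4713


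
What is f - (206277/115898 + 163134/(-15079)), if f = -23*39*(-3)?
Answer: 4718657863371/1747625942 ≈ 2700.0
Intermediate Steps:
f = 2691 (f = -897*(-3) = 2691)
f - (206277/115898 + 163134/(-15079)) = 2691 - (206277/115898 + 163134/(-15079)) = 2691 - (206277*(1/115898) + 163134*(-1/15079)) = 2691 - (206277/115898 - 163134/15079) = 2691 - 1*(-15796453449/1747625942) = 2691 + 15796453449/1747625942 = 4718657863371/1747625942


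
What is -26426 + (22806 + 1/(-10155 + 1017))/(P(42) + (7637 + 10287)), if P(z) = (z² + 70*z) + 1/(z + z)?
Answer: -76496304421716/2894846819 ≈ -26425.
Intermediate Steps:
P(z) = z² + 1/(2*z) + 70*z (P(z) = (z² + 70*z) + 1/(2*z) = z² + 1/(2*z) + 70*z)
-26426 + (22806 + 1/(-10155 + 1017))/(P(42) + (7637 + 10287)) = -26426 + (22806 + 1/(-10155 + 1017))/((42² + (½)/42 + 70*42) + (7637 + 10287)) = -26426 + (22806 + 1/(-9138))/((1764 + (½)*(1/42) + 2940) + 17924) = -26426 + (22806 - 1/9138)/((1764 + 1/84 + 2940) + 17924) = -26426 + 208401227/(9138*(395137/84 + 17924)) = -26426 + 208401227/(9138*(1900753/84)) = -26426 + (208401227/9138)*(84/1900753) = -26426 + 2917617178/2894846819 = -76496304421716/2894846819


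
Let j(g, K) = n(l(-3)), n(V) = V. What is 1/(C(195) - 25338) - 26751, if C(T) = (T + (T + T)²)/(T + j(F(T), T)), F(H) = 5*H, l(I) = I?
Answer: -42022263181/1570867 ≈ -26751.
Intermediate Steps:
j(g, K) = -3
C(T) = (T + 4*T²)/(-3 + T) (C(T) = (T + (T + T)²)/(T - 3) = (T + (2*T)²)/(-3 + T) = (T + 4*T²)/(-3 + T))
1/(C(195) - 25338) - 26751 = 1/(195*(1 + 4*195)/(-3 + 195) - 25338) - 26751 = 1/(195*(1 + 780)/192 - 25338) - 26751 = 1/(195*(1/192)*781 - 25338) - 26751 = 1/(50765/64 - 25338) - 26751 = 1/(-1570867/64) - 26751 = -64/1570867 - 26751 = -42022263181/1570867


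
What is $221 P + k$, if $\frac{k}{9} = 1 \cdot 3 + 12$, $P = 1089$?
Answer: $240804$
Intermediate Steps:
$k = 135$ ($k = 9 \left(1 \cdot 3 + 12\right) = 9 \left(3 + 12\right) = 9 \cdot 15 = 135$)
$221 P + k = 221 \cdot 1089 + 135 = 240669 + 135 = 240804$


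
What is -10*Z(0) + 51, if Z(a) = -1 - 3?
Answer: 91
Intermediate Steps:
Z(a) = -4
-10*Z(0) + 51 = -10*(-4) + 51 = 40 + 51 = 91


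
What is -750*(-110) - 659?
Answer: 81841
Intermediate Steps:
-750*(-110) - 659 = 82500 - 659 = 81841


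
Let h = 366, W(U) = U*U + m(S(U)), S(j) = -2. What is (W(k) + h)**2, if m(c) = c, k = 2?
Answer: 135424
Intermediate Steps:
W(U) = -2 + U**2 (W(U) = U*U - 2 = U**2 - 2 = -2 + U**2)
(W(k) + h)**2 = ((-2 + 2**2) + 366)**2 = ((-2 + 4) + 366)**2 = (2 + 366)**2 = 368**2 = 135424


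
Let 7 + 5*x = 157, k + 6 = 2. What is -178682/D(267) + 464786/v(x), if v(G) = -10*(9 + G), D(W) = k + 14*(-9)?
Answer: 7126/39 ≈ 182.72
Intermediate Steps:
k = -4 (k = -6 + 2 = -4)
x = 30 (x = -7/5 + (⅕)*157 = -7/5 + 157/5 = 30)
D(W) = -130 (D(W) = -4 + 14*(-9) = -4 - 126 = -130)
v(G) = -90 - 10*G
-178682/D(267) + 464786/v(x) = -178682/(-130) + 464786/(-90 - 10*30) = -178682*(-1/130) + 464786/(-90 - 300) = 89341/65 + 464786/(-390) = 89341/65 + 464786*(-1/390) = 89341/65 - 232393/195 = 7126/39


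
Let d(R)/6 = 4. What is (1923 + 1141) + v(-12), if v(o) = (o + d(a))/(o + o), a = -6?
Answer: 6127/2 ≈ 3063.5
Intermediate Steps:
d(R) = 24 (d(R) = 6*4 = 24)
v(o) = (24 + o)/(2*o) (v(o) = (o + 24)/(o + o) = (24 + o)/((2*o)) = (24 + o)*(1/(2*o)) = (24 + o)/(2*o))
(1923 + 1141) + v(-12) = (1923 + 1141) + (½)*(24 - 12)/(-12) = 3064 + (½)*(-1/12)*12 = 3064 - ½ = 6127/2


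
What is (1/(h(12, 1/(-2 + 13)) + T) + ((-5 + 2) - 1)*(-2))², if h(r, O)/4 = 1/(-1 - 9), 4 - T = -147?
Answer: 36348841/567009 ≈ 64.106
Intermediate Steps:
T = 151 (T = 4 - 1*(-147) = 4 + 147 = 151)
h(r, O) = -⅖ (h(r, O) = 4/(-1 - 9) = 4/(-10) = 4*(-⅒) = -⅖)
(1/(h(12, 1/(-2 + 13)) + T) + ((-5 + 2) - 1)*(-2))² = (1/(-⅖ + 151) + ((-5 + 2) - 1)*(-2))² = (1/(753/5) + (-3 - 1)*(-2))² = (5/753 - 4*(-2))² = (5/753 + 8)² = (6029/753)² = 36348841/567009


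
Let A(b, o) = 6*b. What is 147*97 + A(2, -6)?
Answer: 14271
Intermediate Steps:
147*97 + A(2, -6) = 147*97 + 6*2 = 14259 + 12 = 14271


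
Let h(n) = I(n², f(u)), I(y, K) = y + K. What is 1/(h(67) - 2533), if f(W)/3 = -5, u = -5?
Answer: 1/1941 ≈ 0.00051520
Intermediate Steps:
f(W) = -15 (f(W) = 3*(-5) = -15)
I(y, K) = K + y
h(n) = -15 + n²
1/(h(67) - 2533) = 1/((-15 + 67²) - 2533) = 1/((-15 + 4489) - 2533) = 1/(4474 - 2533) = 1/1941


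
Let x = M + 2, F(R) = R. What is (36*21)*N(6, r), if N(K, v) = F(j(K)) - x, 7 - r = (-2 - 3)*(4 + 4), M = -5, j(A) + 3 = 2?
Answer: 1512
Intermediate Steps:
j(A) = -1 (j(A) = -3 + 2 = -1)
x = -3 (x = -5 + 2 = -3)
r = 47 (r = 7 - (-2 - 3)*(4 + 4) = 7 - (-5)*8 = 7 - 1*(-40) = 7 + 40 = 47)
N(K, v) = 2 (N(K, v) = -1 - 1*(-3) = -1 + 3 = 2)
(36*21)*N(6, r) = (36*21)*2 = 756*2 = 1512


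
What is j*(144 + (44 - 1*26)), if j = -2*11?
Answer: -3564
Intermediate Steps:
j = -22
j*(144 + (44 - 1*26)) = -22*(144 + (44 - 1*26)) = -22*(144 + (44 - 26)) = -22*(144 + 18) = -22*162 = -3564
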